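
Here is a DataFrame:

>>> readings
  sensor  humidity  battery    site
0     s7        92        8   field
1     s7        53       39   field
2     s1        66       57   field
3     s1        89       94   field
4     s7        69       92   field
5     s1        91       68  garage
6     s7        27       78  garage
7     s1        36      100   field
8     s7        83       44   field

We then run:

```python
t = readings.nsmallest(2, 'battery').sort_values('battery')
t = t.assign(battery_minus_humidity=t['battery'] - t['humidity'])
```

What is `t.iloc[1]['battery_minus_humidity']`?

take 2 rows with smallest battery:
  sensor  humidity  battery   site
0     s7        92        8  field
1     s7        53       39  field
sort by battery:
  sensor  humidity  battery   site
0     s7        92        8  field
1     s7        53       39  field
add column battery_minus_humidity = t['battery'] - t['humidity']:
  sensor  humidity  battery   site  battery_minus_humidity
0     s7        92        8  field                     -84
1     s7        53       39  field                     -14

-14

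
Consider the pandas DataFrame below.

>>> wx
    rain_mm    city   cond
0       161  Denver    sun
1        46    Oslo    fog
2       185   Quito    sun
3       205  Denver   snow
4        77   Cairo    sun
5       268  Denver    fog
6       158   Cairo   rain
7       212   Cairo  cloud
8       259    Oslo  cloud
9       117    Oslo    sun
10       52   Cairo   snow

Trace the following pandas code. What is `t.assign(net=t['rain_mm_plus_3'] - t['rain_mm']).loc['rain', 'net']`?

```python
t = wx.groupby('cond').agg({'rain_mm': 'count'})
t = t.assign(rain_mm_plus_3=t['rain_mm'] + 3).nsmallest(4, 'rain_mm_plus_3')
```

3

group by cond, count of rain_mm:
       rain_mm
cond          
cloud        2
fog          2
rain         1
snow         2
sun          4
add column rain_mm_plus_3 = t['rain_mm'] + 3:
       rain_mm  rain_mm_plus_3
cond                          
cloud        2               5
fog          2               5
rain         1               4
snow         2               5
sun          4               7
take 4 rows with smallest rain_mm_plus_3:
       rain_mm  rain_mm_plus_3
cond                          
rain         1               4
cloud        2               5
fog          2               5
snow         2               5
add column net = t['rain_mm_plus_3'] - t['rain_mm']:
       rain_mm  rain_mm_plus_3  net
cond                               
rain         1               4    3
cloud        2               5    3
fog          2               5    3
snow         2               5    3
Taking the value at row 'rain', column 'net' gives 3.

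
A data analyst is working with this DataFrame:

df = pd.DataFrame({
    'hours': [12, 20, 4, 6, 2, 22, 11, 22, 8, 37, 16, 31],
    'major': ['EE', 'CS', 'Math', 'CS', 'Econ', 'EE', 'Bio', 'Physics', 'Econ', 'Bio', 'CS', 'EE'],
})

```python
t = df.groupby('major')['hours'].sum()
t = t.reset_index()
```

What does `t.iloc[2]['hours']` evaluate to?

65

group by major, sum of hours:
major
Bio        48
CS         42
EE         65
Econ       10
Math        4
Physics    22
Name: hours, dtype: int64
reset_index():
     major  hours
0      Bio     48
1       CS     42
2       EE     65
3     Econ     10
4     Math      4
5  Physics     22
Taking the value at position 2, column 'hours' gives 65.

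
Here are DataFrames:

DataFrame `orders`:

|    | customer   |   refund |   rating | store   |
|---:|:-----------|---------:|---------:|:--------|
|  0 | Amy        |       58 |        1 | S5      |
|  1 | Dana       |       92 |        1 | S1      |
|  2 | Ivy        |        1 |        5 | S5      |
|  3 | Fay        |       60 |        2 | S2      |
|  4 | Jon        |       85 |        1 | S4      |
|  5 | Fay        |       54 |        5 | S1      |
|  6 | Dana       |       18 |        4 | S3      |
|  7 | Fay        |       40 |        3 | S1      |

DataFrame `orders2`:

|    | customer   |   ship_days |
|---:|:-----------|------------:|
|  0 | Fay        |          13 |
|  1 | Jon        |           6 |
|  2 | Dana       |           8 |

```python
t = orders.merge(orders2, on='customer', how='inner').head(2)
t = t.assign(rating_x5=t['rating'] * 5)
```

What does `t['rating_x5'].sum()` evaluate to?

15

merge on 'customer' (how='inner') → 6 rows:
  customer  refund  rating store  ship_days
0     Dana      92       1    S1          8
1      Fay      60       2    S2         13
2      Jon      85       1    S4          6
3      Fay      54       5    S1         13
4     Dana      18       4    S3          8
5      Fay      40       3    S1         13
take first 2 rows:
  customer  refund  rating store  ship_days
0     Dana      92       1    S1          8
1      Fay      60       2    S2         13
add column rating_x5 = t['rating'] * 5:
  customer  refund  rating store  ship_days  rating_x5
0     Dana      92       1    S1          8          5
1      Fay      60       2    S2         13         10
Hence 15.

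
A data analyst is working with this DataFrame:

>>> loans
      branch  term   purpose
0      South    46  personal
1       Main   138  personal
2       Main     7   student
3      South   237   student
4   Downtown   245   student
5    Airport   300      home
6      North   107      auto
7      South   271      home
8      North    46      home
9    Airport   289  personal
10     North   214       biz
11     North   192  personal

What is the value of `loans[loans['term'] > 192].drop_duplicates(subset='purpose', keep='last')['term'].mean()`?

filter rows where term > 192:
      branch  term   purpose
3      South   237   student
4   Downtown   245   student
5    Airport   300      home
7      South   271      home
9    Airport   289  personal
10     North   214       biz
drop duplicate purpose (keep=last):
      branch  term   purpose
4   Downtown   245   student
7      South   271      home
9    Airport   289  personal
10     North   214       biz
Hence 254.75.

254.75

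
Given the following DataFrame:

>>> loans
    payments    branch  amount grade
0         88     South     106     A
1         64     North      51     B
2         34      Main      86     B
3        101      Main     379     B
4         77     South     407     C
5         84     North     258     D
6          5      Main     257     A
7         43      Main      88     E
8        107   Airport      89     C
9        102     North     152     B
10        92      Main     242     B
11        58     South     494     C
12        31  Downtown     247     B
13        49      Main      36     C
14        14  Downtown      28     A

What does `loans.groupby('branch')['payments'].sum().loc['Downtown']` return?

group by branch, sum of payments:
branch
Airport     107
Downtown     45
Main        324
North       250
South       223
Name: payments, dtype: int64
So loc['Downtown'] = 45.

45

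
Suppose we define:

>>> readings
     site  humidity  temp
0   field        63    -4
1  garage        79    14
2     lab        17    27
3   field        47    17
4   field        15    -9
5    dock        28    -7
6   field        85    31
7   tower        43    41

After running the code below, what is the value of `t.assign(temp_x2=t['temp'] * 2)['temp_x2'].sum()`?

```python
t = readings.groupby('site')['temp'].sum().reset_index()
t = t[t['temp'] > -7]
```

group by site, sum of temp:
site
dock      -7
field     35
garage    14
lab       27
tower     41
Name: temp, dtype: int64
reset_index():
     site  temp
0    dock    -7
1   field    35
2  garage    14
3     lab    27
4   tower    41
filter rows where temp > -7:
     site  temp
1   field    35
2  garage    14
3     lab    27
4   tower    41
add column temp_x2 = t['temp'] * 2:
     site  temp  temp_x2
1   field    35       70
2  garage    14       28
3     lab    27       54
4   tower    41       82

234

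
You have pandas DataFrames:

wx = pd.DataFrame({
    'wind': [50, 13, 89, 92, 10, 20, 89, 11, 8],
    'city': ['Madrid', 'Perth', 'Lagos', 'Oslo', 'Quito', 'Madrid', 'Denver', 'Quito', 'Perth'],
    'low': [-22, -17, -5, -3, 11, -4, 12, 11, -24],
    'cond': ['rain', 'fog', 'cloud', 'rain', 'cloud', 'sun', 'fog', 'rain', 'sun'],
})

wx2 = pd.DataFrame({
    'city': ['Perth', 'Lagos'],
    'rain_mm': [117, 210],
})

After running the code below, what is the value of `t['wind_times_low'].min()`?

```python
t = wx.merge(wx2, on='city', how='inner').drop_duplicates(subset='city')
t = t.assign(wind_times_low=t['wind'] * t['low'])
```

merge on 'city' (how='inner') → 3 rows:
   wind   city  low   cond  rain_mm
0    13  Perth  -17    fog      117
1    89  Lagos   -5  cloud      210
2     8  Perth  -24    sun      117
drop duplicate city (keep=first):
   wind   city  low   cond  rain_mm
0    13  Perth  -17    fog      117
1    89  Lagos   -5  cloud      210
add column wind_times_low = t['wind'] * t['low']:
   wind   city  low   cond  rain_mm  wind_times_low
0    13  Perth  -17    fog      117            -221
1    89  Lagos   -5  cloud      210            -445

-445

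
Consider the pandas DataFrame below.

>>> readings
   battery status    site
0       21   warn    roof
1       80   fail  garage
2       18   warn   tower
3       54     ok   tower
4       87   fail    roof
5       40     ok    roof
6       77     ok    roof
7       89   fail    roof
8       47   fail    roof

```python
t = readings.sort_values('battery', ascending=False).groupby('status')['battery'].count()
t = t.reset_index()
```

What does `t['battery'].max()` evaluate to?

4

sort by battery descending:
   battery status    site
7       89   fail    roof
4       87   fail    roof
1       80   fail  garage
6       77     ok    roof
3       54     ok   tower
8       47   fail    roof
5       40     ok    roof
0       21   warn    roof
2       18   warn   tower
group by status, count of battery:
status
fail    4
ok      3
warn    2
Name: battery, dtype: int64
reset_index():
  status  battery
0   fail        4
1     ok        3
2   warn        2
Hence 4.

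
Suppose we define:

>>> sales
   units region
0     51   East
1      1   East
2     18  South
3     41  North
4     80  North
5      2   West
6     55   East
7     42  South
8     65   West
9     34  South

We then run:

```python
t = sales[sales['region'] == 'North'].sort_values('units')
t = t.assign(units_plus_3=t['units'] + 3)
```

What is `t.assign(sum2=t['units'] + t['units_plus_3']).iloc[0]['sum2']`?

85

filter rows where region == 'North':
   units region
3     41  North
4     80  North
sort by units:
   units region
3     41  North
4     80  North
add column units_plus_3 = t['units'] + 3:
   units region  units_plus_3
3     41  North            44
4     80  North            83
add column sum2 = t['units'] + t['units_plus_3']:
   units region  units_plus_3  sum2
3     41  North            44    85
4     80  North            83   163
So iloc[0]['sum2'] = 85.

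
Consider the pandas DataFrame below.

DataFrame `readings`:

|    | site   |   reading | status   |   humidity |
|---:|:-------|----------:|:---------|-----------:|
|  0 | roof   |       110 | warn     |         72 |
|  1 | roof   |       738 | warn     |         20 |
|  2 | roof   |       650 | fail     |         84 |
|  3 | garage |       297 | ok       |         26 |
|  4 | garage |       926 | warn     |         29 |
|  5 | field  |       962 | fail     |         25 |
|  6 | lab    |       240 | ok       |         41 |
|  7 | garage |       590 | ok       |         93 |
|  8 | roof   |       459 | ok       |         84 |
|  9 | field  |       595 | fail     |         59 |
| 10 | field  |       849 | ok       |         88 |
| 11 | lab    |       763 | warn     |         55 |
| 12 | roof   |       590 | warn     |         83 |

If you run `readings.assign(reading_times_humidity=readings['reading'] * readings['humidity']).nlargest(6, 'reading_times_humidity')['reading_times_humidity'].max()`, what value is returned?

74712

add column reading_times_humidity = readings['reading'] * readings['humidity']:
      site  reading status  humidity  reading_times_humidity
0     roof      110   warn        72                    7920
1     roof      738   warn        20                   14760
2     roof      650   fail        84                   54600
3   garage      297     ok        26                    7722
4   garage      926   warn        29                   26854
5    field      962   fail        25                   24050
6      lab      240     ok        41                    9840
7   garage      590     ok        93                   54870
8     roof      459     ok        84                   38556
9    field      595   fail        59                   35105
10   field      849     ok        88                   74712
11     lab      763   warn        55                   41965
12    roof      590   warn        83                   48970
take 6 rows with largest reading_times_humidity:
      site  reading status  humidity  reading_times_humidity
10   field      849     ok        88                   74712
7   garage      590     ok        93                   54870
2     roof      650   fail        84                   54600
12    roof      590   warn        83                   48970
11     lab      763   warn        55                   41965
8     roof      459     ok        84                   38556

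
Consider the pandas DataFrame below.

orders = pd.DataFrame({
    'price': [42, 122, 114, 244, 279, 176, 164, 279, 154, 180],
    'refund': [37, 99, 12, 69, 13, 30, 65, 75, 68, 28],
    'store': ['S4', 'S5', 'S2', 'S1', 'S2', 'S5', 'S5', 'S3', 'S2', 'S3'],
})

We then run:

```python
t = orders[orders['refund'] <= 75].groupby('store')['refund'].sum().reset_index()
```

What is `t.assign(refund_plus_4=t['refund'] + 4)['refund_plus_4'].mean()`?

83.4

filter rows where refund <= 75:
   price  refund store
0     42      37    S4
2    114      12    S2
3    244      69    S1
4    279      13    S2
5    176      30    S5
6    164      65    S5
7    279      75    S3
8    154      68    S2
9    180      28    S3
group by store, sum of refund:
store
S1     69
S2     93
S3    103
S4     37
S5     95
Name: refund, dtype: int64
reset_index():
  store  refund
0    S1      69
1    S2      93
2    S3     103
3    S4      37
4    S5      95
add column refund_plus_4 = t['refund'] + 4:
  store  refund  refund_plus_4
0    S1      69             73
1    S2      93             97
2    S3     103            107
3    S4      37             41
4    S5      95             99
Finally, mean of column 'refund_plus_4' = 83.4.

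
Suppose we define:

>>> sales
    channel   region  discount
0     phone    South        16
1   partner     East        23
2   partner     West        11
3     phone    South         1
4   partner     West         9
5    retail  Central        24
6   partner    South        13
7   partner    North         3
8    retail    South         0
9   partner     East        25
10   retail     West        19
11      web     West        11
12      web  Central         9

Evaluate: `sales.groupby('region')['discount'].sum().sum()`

164

group by region, sum of discount:
region
Central    33
East       48
North       3
South      30
West       50
Name: discount, dtype: int64
The sum of the resulting series is 164.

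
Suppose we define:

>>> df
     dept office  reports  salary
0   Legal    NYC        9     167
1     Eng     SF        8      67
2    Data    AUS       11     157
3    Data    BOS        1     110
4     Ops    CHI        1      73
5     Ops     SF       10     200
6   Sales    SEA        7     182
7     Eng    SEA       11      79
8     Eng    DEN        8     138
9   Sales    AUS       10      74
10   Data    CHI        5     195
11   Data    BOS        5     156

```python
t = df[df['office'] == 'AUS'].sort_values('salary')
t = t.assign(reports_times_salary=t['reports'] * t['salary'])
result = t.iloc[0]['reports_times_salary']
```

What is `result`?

740

filter rows where office == 'AUS':
    dept office  reports  salary
2   Data    AUS       11     157
9  Sales    AUS       10      74
sort by salary:
    dept office  reports  salary
9  Sales    AUS       10      74
2   Data    AUS       11     157
add column reports_times_salary = t['reports'] * t['salary']:
    dept office  reports  salary  reports_times_salary
9  Sales    AUS       10      74                   740
2   Data    AUS       11     157                  1727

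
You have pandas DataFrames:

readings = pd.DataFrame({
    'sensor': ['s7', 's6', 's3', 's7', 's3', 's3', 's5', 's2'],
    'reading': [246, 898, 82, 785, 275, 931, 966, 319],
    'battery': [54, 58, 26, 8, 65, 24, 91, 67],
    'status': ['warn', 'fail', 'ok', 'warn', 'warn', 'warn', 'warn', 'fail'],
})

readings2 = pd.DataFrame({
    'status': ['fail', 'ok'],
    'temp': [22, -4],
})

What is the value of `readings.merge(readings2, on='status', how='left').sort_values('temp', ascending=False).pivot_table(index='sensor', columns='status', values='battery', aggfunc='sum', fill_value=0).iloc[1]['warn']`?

merge on 'status' (how='left') → 8 rows:
  sensor  reading  battery status  temp
0     s7      246       54   warn   NaN
1     s6      898       58   fail  22.0
2     s3       82       26     ok  -4.0
3     s7      785        8   warn   NaN
4     s3      275       65   warn   NaN
5     s3      931       24   warn   NaN
6     s5      966       91   warn   NaN
7     s2      319       67   fail  22.0
sort by temp descending:
  sensor  reading  battery status  temp
1     s6      898       58   fail  22.0
7     s2      319       67   fail  22.0
2     s3       82       26     ok  -4.0
0     s7      246       54   warn   NaN
3     s7      785        8   warn   NaN
4     s3      275       65   warn   NaN
5     s3      931       24   warn   NaN
6     s5      966       91   warn   NaN
pivot: rows=sensor, cols=status, sum(battery):
status  fail  ok  warn
sensor                
s2        67   0     0
s3         0  26    89
s5         0   0    91
s6        58   0     0
s7         0   0    62
Reading off the value at position 1, column 'warn', we get 89.

89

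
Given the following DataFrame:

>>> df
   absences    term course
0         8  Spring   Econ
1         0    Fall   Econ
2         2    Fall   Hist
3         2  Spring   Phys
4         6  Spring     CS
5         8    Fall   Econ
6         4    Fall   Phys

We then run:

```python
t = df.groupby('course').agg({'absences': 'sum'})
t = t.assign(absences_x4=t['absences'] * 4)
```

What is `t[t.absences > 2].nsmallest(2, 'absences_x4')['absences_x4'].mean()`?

group by course, sum of absences:
        absences
course          
CS             6
Econ          16
Hist           2
Phys           6
add column absences_x4 = t['absences'] * 4:
        absences  absences_x4
course                       
CS             6           24
Econ          16           64
Hist           2            8
Phys           6           24
filter rows where absences > 2:
        absences  absences_x4
course                       
CS             6           24
Econ          16           64
Phys           6           24
take 2 rows with smallest absences_x4:
        absences  absences_x4
course                       
CS             6           24
Phys           6           24
So mean() = 24.0.

24.0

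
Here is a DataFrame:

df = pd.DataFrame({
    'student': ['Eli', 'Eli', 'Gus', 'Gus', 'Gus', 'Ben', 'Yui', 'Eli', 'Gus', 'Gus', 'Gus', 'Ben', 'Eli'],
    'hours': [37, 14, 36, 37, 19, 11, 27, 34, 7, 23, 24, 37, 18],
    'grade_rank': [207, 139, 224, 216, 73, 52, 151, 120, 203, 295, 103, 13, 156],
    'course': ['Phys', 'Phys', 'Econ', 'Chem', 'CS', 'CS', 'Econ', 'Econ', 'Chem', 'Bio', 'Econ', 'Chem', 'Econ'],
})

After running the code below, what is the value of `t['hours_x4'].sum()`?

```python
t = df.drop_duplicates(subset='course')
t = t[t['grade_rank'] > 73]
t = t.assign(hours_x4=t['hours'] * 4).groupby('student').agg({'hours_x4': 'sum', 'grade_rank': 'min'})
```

532

drop duplicate course (keep=first):
  student  hours  grade_rank course
0     Eli     37         207   Phys
2     Gus     36         224   Econ
3     Gus     37         216   Chem
4     Gus     19          73     CS
9     Gus     23         295    Bio
filter rows where grade_rank > 73:
  student  hours  grade_rank course
0     Eli     37         207   Phys
2     Gus     36         224   Econ
3     Gus     37         216   Chem
9     Gus     23         295    Bio
add column hours_x4 = t['hours'] * 4:
  student  hours  grade_rank course  hours_x4
0     Eli     37         207   Phys       148
2     Gus     36         224   Econ       144
3     Gus     37         216   Chem       148
9     Gus     23         295    Bio        92
group by student: sum(hours_x4), min(grade_rank):
         hours_x4  grade_rank
student                      
Eli           148         207
Gus           384         216
So sum() = 532.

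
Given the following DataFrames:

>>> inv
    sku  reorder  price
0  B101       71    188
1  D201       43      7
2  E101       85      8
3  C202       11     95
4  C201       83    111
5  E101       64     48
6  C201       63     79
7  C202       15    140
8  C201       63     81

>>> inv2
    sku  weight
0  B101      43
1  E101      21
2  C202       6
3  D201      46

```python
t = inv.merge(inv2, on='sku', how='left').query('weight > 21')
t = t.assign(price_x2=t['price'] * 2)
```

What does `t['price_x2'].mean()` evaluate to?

195.0

merge on 'sku' (how='left') → 9 rows:
    sku  reorder  price  weight
0  B101       71    188    43.0
1  D201       43      7    46.0
2  E101       85      8    21.0
3  C202       11     95     6.0
4  C201       83    111     NaN
5  E101       64     48    21.0
6  C201       63     79     NaN
7  C202       15    140     6.0
8  C201       63     81     NaN
filter rows where weight > 21:
    sku  reorder  price  weight
0  B101       71    188    43.0
1  D201       43      7    46.0
add column price_x2 = t['price'] * 2:
    sku  reorder  price  weight  price_x2
0  B101       71    188    43.0       376
1  D201       43      7    46.0        14
Hence 195.0.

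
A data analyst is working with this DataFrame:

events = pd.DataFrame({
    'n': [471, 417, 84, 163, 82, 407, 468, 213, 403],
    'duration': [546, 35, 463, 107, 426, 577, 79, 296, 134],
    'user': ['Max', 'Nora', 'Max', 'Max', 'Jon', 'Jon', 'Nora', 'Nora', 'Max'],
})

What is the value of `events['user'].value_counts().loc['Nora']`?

value_counts of user:
user
Max     4
Nora    3
Jon     2
Name: count, dtype: int64
Taking the value at index 'Nora' gives 3.

3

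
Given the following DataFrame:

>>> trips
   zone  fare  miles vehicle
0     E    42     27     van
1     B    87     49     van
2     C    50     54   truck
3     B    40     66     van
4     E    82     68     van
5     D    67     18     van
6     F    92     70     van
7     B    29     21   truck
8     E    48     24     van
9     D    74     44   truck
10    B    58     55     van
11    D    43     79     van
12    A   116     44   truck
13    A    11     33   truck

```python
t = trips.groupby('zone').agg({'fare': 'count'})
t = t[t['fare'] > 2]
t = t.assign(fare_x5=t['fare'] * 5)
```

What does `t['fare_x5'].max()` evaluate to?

20

group by zone, count of fare:
      fare
zone      
A        2
B        4
C        1
D        3
E        3
F        1
filter rows where fare > 2:
      fare
zone      
B        4
D        3
E        3
add column fare_x5 = t['fare'] * 5:
      fare  fare_x5
zone               
B        4       20
D        3       15
E        3       15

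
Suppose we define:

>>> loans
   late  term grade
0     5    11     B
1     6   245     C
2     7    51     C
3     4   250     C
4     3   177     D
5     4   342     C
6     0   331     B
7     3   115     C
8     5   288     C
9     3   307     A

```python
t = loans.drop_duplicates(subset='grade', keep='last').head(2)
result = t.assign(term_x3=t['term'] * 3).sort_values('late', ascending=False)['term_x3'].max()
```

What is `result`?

drop duplicate grade (keep=last):
   late  term grade
4     3   177     D
6     0   331     B
8     5   288     C
9     3   307     A
take first 2 rows:
   late  term grade
4     3   177     D
6     0   331     B
add column term_x3 = t['term'] * 3:
   late  term grade  term_x3
4     3   177     D      531
6     0   331     B      993
sort by late descending:
   late  term grade  term_x3
4     3   177     D      531
6     0   331     B      993
So max() = 993.

993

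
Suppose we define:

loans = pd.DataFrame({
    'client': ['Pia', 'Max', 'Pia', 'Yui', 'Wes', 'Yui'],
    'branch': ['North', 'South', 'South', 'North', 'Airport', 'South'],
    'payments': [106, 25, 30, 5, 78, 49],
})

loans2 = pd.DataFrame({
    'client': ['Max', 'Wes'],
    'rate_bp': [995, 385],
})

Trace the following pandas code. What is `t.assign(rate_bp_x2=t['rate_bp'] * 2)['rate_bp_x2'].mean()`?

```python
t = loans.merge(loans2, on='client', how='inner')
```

1380.0

merge on 'client' (how='inner') → 2 rows:
  client   branch  payments  rate_bp
0    Max    South        25      995
1    Wes  Airport        78      385
add column rate_bp_x2 = t['rate_bp'] * 2:
  client   branch  payments  rate_bp  rate_bp_x2
0    Max    South        25      995        1990
1    Wes  Airport        78      385         770
So mean() = 1380.0.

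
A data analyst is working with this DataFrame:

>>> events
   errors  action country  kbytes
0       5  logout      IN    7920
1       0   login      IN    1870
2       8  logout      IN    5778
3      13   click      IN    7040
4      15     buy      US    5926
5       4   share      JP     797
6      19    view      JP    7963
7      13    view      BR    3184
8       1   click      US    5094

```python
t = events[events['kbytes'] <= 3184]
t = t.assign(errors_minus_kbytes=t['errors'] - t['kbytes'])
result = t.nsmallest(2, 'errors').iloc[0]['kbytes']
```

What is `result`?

1870

filter rows where kbytes <= 3184:
   errors action country  kbytes
1       0  login      IN    1870
5       4  share      JP     797
7      13   view      BR    3184
add column errors_minus_kbytes = t['errors'] - t['kbytes']:
   errors action country  kbytes  errors_minus_kbytes
1       0  login      IN    1870                -1870
5       4  share      JP     797                 -793
7      13   view      BR    3184                -3171
take 2 rows with smallest errors:
   errors action country  kbytes  errors_minus_kbytes
1       0  login      IN    1870                -1870
5       4  share      JP     797                 -793
Hence 1870.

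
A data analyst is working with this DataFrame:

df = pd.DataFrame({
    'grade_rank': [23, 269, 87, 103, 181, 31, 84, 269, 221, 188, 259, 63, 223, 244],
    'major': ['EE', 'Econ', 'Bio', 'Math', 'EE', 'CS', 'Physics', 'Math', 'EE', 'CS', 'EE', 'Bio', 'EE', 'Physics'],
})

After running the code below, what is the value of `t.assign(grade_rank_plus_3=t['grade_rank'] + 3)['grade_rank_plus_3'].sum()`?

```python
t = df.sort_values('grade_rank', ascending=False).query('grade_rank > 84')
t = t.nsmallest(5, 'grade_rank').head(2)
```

sort by grade_rank descending:
    grade_rank    major
1          269     Econ
7          269     Math
10         259       EE
13         244  Physics
12         223       EE
8          221       EE
9          188       CS
4          181       EE
3          103     Math
2           87      Bio
6           84  Physics
11          63      Bio
5           31       CS
0           23       EE
filter rows where grade_rank > 84:
    grade_rank    major
1          269     Econ
7          269     Math
10         259       EE
13         244  Physics
12         223       EE
8          221       EE
9          188       CS
4          181       EE
3          103     Math
2           87      Bio
take 5 rows with smallest grade_rank:
   grade_rank major
2          87   Bio
3         103  Math
4         181    EE
9         188    CS
8         221    EE
take first 2 rows:
   grade_rank major
2          87   Bio
3         103  Math
add column grade_rank_plus_3 = t['grade_rank'] + 3:
   grade_rank major  grade_rank_plus_3
2          87   Bio                 90
3         103  Math                106

196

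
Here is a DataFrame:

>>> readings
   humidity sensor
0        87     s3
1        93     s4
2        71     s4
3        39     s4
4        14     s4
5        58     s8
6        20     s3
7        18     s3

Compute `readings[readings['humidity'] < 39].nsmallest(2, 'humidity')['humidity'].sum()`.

32

filter rows where humidity < 39:
   humidity sensor
4        14     s4
6        20     s3
7        18     s3
take 2 rows with smallest humidity:
   humidity sensor
4        14     s4
7        18     s3
Then the sum of column 'humidity': 32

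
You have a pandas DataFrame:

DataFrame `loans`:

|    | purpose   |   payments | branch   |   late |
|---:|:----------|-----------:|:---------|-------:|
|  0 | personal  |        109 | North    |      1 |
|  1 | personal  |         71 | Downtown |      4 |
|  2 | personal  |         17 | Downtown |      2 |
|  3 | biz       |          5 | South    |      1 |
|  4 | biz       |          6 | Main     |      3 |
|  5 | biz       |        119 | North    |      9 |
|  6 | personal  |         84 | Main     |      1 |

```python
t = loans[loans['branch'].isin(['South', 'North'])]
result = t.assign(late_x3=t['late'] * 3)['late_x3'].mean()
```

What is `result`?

11.0

filter rows where branch in ['South', 'North']:
    purpose  payments branch  late
0  personal       109  North     1
3       biz         5  South     1
5       biz       119  North     9
add column late_x3 = t['late'] * 3:
    purpose  payments branch  late  late_x3
0  personal       109  North     1        3
3       biz         5  South     1        3
5       biz       119  North     9       27
Then the mean of column 'late_x3': 11.0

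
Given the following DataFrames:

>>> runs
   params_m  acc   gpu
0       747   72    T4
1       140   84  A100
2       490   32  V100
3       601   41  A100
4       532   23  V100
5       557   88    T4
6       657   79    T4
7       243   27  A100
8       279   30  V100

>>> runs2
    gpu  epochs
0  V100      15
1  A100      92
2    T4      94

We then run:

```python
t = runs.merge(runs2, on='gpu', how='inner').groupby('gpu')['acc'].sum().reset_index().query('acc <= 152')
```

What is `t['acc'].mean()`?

merge on 'gpu' (how='inner') → 9 rows:
   params_m  acc   gpu  epochs
0       747   72    T4      94
1       140   84  A100      92
2       490   32  V100      15
3       601   41  A100      92
4       532   23  V100      15
5       557   88    T4      94
6       657   79    T4      94
7       243   27  A100      92
8       279   30  V100      15
group by gpu, sum of acc:
gpu
A100    152
T4      239
V100     85
Name: acc, dtype: int64
reset_index():
    gpu  acc
0  A100  152
1    T4  239
2  V100   85
filter rows where acc <= 152:
    gpu  acc
0  A100  152
2  V100   85

118.5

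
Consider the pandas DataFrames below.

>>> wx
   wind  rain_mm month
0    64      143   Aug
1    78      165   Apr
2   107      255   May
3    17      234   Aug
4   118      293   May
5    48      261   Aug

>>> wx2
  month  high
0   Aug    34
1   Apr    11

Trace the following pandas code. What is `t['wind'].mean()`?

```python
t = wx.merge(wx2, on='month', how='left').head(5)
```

merge on 'month' (how='left') → 6 rows:
   wind  rain_mm month  high
0    64      143   Aug  34.0
1    78      165   Apr  11.0
2   107      255   May   NaN
3    17      234   Aug  34.0
4   118      293   May   NaN
5    48      261   Aug  34.0
take first 5 rows:
   wind  rain_mm month  high
0    64      143   Aug  34.0
1    78      165   Apr  11.0
2   107      255   May   NaN
3    17      234   Aug  34.0
4   118      293   May   NaN

76.8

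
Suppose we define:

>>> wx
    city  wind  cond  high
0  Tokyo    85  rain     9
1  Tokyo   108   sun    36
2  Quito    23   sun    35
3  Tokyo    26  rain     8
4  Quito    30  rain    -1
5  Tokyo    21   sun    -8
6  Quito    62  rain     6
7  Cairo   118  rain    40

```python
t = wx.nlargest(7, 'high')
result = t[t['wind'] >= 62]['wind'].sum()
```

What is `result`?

take 7 rows with largest high:
    city  wind  cond  high
7  Cairo   118  rain    40
1  Tokyo   108   sun    36
2  Quito    23   sun    35
0  Tokyo    85  rain     9
3  Tokyo    26  rain     8
6  Quito    62  rain     6
4  Quito    30  rain    -1
filter rows where wind >= 62:
    city  wind  cond  high
7  Cairo   118  rain    40
1  Tokyo   108   sun    36
0  Tokyo    85  rain     9
6  Quito    62  rain     6

373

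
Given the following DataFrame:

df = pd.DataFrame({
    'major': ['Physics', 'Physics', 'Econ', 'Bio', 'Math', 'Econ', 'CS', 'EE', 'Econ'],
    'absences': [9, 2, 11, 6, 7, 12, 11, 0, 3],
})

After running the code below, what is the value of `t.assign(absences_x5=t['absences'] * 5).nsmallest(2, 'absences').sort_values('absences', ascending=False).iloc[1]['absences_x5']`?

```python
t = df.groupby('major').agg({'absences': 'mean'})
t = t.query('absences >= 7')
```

group by major, mean of absences:
          absences
major             
Bio       6.000000
CS       11.000000
EE        0.000000
Econ      8.666667
Math      7.000000
Physics   5.500000
filter rows where absences >= 7:
        absences
major           
CS     11.000000
Econ    8.666667
Math    7.000000
add column absences_x5 = t['absences'] * 5:
        absences  absences_x5
major                        
CS     11.000000    55.000000
Econ    8.666667    43.333333
Math    7.000000    35.000000
take 2 rows with smallest absences:
       absences  absences_x5
major                       
Math   7.000000    35.000000
Econ   8.666667    43.333333
sort by absences descending:
       absences  absences_x5
major                       
Econ   8.666667    43.333333
Math   7.000000    35.000000
Finally, value at position 1, column 'absences_x5' = 35.0.

35.0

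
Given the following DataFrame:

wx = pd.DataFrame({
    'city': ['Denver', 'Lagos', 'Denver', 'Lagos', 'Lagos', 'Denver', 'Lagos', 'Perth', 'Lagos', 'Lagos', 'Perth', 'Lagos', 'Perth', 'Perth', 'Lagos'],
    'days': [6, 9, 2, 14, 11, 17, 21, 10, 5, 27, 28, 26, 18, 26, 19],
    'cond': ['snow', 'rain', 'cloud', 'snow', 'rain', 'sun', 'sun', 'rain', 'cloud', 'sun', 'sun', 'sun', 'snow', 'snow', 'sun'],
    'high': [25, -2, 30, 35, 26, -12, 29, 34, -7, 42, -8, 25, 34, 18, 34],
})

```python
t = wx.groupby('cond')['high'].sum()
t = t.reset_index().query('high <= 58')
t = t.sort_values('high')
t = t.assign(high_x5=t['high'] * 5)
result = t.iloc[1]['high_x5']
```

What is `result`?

290

group by cond, sum of high:
cond
cloud     23
rain      58
snow     112
sun      110
Name: high, dtype: int64
reset_index():
    cond  high
0  cloud    23
1   rain    58
2   snow   112
3    sun   110
filter rows where high <= 58:
    cond  high
0  cloud    23
1   rain    58
sort by high:
    cond  high
0  cloud    23
1   rain    58
add column high_x5 = t['high'] * 5:
    cond  high  high_x5
0  cloud    23      115
1   rain    58      290
So iloc[1]['high_x5'] = 290.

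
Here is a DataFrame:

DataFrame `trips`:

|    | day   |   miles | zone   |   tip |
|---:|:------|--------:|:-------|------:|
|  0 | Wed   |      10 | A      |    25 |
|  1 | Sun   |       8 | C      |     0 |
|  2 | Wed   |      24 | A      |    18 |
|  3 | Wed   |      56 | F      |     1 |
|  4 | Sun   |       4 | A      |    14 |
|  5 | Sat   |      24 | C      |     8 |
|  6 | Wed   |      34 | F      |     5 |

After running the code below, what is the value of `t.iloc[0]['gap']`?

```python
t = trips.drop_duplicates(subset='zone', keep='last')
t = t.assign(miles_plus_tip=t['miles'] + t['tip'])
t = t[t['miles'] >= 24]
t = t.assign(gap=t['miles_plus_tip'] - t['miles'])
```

drop duplicate zone (keep=last):
   day  miles zone  tip
4  Sun      4    A   14
5  Sat     24    C    8
6  Wed     34    F    5
add column miles_plus_tip = t['miles'] + t['tip']:
   day  miles zone  tip  miles_plus_tip
4  Sun      4    A   14              18
5  Sat     24    C    8              32
6  Wed     34    F    5              39
filter rows where miles >= 24:
   day  miles zone  tip  miles_plus_tip
5  Sat     24    C    8              32
6  Wed     34    F    5              39
add column gap = t['miles_plus_tip'] - t['miles']:
   day  miles zone  tip  miles_plus_tip  gap
5  Sat     24    C    8              32    8
6  Wed     34    F    5              39    5
Hence 8.

8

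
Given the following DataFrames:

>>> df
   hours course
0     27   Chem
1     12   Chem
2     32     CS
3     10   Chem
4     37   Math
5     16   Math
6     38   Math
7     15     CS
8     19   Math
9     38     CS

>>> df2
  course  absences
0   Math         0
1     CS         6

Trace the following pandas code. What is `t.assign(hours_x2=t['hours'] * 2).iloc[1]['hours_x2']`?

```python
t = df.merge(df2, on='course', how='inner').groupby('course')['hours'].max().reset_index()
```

76

merge on 'course' (how='inner') → 7 rows:
   hours course  absences
0     32     CS         6
1     37   Math         0
2     16   Math         0
3     38   Math         0
4     15     CS         6
5     19   Math         0
6     38     CS         6
group by course, max of hours:
course
CS      38
Math    38
Name: hours, dtype: int64
reset_index():
  course  hours
0     CS     38
1   Math     38
add column hours_x2 = t['hours'] * 2:
  course  hours  hours_x2
0     CS     38        76
1   Math     38        76
Taking the value at position 1, column 'hours_x2' gives 76.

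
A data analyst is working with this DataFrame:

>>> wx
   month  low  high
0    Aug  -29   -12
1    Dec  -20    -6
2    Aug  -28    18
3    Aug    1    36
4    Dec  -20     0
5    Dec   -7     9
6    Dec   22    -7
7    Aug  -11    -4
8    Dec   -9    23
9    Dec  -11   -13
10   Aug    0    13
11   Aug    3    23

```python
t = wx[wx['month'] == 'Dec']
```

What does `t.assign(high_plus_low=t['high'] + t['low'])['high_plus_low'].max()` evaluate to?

filter rows where month == 'Dec':
  month  low  high
1   Dec  -20    -6
4   Dec  -20     0
5   Dec   -7     9
6   Dec   22    -7
8   Dec   -9    23
9   Dec  -11   -13
add column high_plus_low = t['high'] + t['low']:
  month  low  high  high_plus_low
1   Dec  -20    -6            -26
4   Dec  -20     0            -20
5   Dec   -7     9              2
6   Dec   22    -7             15
8   Dec   -9    23             14
9   Dec  -11   -13            -24
Reading off the max of column 'high_plus_low', we get 15.

15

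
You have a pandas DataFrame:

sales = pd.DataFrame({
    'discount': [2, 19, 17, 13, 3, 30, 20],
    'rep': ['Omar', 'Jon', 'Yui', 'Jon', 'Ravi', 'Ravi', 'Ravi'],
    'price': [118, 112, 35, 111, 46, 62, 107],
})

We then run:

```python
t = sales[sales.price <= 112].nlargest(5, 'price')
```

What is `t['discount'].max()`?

30

filter rows where price <= 112:
   discount   rep  price
1        19   Jon    112
2        17   Yui     35
3        13   Jon    111
4         3  Ravi     46
5        30  Ravi     62
6        20  Ravi    107
take 5 rows with largest price:
   discount   rep  price
1        19   Jon    112
3        13   Jon    111
6        20  Ravi    107
5        30  Ravi     62
4         3  Ravi     46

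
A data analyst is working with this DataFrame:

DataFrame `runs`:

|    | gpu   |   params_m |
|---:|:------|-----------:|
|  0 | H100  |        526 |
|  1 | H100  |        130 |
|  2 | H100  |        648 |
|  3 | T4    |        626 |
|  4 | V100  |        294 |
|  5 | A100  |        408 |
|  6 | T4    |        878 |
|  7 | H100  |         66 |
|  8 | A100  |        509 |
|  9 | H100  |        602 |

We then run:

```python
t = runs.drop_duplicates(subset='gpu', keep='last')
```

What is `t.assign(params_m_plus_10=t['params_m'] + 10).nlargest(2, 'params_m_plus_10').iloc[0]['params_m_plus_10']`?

888

drop duplicate gpu (keep=last):
    gpu  params_m
4  V100       294
6    T4       878
8  A100       509
9  H100       602
add column params_m_plus_10 = t['params_m'] + 10:
    gpu  params_m  params_m_plus_10
4  V100       294               304
6    T4       878               888
8  A100       509               519
9  H100       602               612
take 2 rows with largest params_m_plus_10:
    gpu  params_m  params_m_plus_10
6    T4       878               888
9  H100       602               612
So iloc[0]['params_m_plus_10'] = 888.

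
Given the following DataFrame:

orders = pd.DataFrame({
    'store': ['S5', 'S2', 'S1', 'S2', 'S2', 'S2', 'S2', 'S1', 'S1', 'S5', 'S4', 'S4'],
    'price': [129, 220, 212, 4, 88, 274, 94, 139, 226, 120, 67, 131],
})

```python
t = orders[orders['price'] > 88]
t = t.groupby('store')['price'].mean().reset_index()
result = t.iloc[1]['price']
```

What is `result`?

196.0

filter rows where price > 88:
   store  price
0     S5    129
1     S2    220
2     S1    212
5     S2    274
6     S2     94
7     S1    139
8     S1    226
9     S5    120
11    S4    131
group by store, mean of price:
store
S1    192.333333
S2    196.000000
S4    131.000000
S5    124.500000
Name: price, dtype: float64
reset_index():
  store       price
0    S1  192.333333
1    S2  196.000000
2    S4  131.000000
3    S5  124.500000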